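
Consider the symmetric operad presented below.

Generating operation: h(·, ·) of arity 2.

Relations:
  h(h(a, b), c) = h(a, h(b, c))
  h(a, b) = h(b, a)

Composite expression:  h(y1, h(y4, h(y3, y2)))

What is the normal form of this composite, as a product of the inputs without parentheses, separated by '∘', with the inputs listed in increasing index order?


Key point: h commutes, so take the y-inputs in any fixed order.
h(y3, y2) linearizes to y3 ∘ y2
h(y4, h(y3, y2)) linearizes to y4 ∘ y3 ∘ y2
h(y1, h(y4, h(y3, y2))) linearizes to y1 ∘ y4 ∘ y3 ∘ y2
the factors in increasing index order: y1 ∘ y2 ∘ y3 ∘ y4

y1 ∘ y2 ∘ y3 ∘ y4


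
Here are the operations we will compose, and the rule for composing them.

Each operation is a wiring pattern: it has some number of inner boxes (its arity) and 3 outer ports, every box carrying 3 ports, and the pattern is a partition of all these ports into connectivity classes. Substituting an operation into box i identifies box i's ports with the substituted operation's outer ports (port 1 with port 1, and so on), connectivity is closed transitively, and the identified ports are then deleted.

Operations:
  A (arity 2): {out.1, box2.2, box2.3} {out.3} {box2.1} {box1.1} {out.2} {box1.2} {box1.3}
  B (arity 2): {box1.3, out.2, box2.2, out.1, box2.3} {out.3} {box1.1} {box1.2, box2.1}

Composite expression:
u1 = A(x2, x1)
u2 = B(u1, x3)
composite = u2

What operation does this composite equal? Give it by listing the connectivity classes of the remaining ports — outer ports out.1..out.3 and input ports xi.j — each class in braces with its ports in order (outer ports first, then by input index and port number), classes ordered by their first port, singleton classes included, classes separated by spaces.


{out.1, out.2, x3.2, x3.3} {out.3} {x1.1} {x1.2, x1.3} {x2.1} {x2.2} {x2.3} {x3.1}

Connectivity passes through glued B-boundaries; trace each wire chain.
stage A: inputs (x2, x1), connectivity {out.1, x1.2, x1.3} {out.2} {out.3} {x1.1} {x2.1} {x2.2} {x2.3}, out.j its boundary
stage B: inputs (x2, x1, x3), connectivity {out.1, out.2, x3.2, x3.3} {out.3} {x1.1} {x1.2, x1.3} {x2.1} {x2.2} {x2.3} {x3.1}, out.j its boundary


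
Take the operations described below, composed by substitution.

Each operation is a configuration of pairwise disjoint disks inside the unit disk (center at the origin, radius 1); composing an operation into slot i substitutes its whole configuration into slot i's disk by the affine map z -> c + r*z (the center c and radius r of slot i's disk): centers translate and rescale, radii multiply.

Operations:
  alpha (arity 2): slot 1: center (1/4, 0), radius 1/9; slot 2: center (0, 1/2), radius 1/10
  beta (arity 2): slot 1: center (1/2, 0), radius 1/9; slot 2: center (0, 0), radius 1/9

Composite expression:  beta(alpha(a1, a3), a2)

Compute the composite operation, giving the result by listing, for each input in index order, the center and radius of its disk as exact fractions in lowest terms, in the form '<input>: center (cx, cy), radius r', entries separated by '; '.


Affine substitution under beta: radii multiply and a-centers shift.
a1: after 2 affine steps, its disk has center (19/36, 0), radius 1/81
a3: after 2 affine steps, its disk has center (1/2, 1/18), radius 1/90
a2: after 1 affine step, its disk has center (0, 0), radius 1/9

a1: center (19/36, 0), radius 1/81; a2: center (0, 0), radius 1/9; a3: center (1/2, 1/18), radius 1/90


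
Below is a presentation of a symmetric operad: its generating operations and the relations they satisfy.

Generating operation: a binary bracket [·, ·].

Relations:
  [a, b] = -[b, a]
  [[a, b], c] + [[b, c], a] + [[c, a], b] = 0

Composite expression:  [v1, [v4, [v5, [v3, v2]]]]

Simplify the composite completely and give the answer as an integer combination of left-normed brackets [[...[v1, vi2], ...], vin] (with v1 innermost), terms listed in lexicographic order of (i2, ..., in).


-[[[[v1, v2], v3], v5], v4] + [[[[v1, v3], v2], v5], v4] + [[[[v1, v4], v2], v3], v5] - [[[[v1, v4], v3], v2], v5] - [[[[v1, v4], v5], v2], v3] + [[[[v1, v4], v5], v3], v2] + [[[[v1, v5], v2], v3], v4] - [[[[v1, v5], v3], v2], v4]

A multilinear Lie element is pinned by v1-initial words (v1 innermost).
Composite bracket: [v1, [v4, [v5, [v3, v2]]]]
Under [a, b] = ab - ba we get 16 signed associative words (2^4 = 16).
Coefficients come from the v1-initial words:
  word v1v2v3v5v4 has sign -1, contributing -[[[[v1, v2], v3], v5], v4]
  word v1v3v2v5v4 has sign +1, contributing +[[[[v1, v3], v2], v5], v4]
  word v1v4v2v3v5 has sign +1, contributing +[[[[v1, v4], v2], v3], v5]
  word v1v4v3v2v5 has sign -1, contributing -[[[[v1, v4], v3], v2], v5]
  word v1v4v5v2v3 has sign -1, contributing -[[[[v1, v4], v5], v2], v3]
  word v1v4v5v3v2 has sign +1, contributing +[[[[v1, v4], v5], v3], v2]
  word v1v5v2v3v4 has sign +1, contributing +[[[[v1, v5], v2], v3], v4]
  word v1v5v3v2v4 has sign -1, contributing -[[[[v1, v5], v3], v2], v4]


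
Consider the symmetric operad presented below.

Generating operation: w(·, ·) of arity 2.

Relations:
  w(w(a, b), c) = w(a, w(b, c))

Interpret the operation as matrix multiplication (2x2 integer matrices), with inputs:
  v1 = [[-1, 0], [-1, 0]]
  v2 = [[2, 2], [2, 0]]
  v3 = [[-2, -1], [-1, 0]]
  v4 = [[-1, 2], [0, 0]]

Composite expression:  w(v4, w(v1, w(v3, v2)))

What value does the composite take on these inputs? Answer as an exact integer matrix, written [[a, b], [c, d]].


[[6, 4], [0, 0]]

w(v3, v2) = [[-6, -4], [-2, -2]]
w(v1, w(v3, v2)) = [[6, 4], [6, 4]]
w(v4, w(v1, w(v3, v2))) = [[6, 4], [0, 0]]


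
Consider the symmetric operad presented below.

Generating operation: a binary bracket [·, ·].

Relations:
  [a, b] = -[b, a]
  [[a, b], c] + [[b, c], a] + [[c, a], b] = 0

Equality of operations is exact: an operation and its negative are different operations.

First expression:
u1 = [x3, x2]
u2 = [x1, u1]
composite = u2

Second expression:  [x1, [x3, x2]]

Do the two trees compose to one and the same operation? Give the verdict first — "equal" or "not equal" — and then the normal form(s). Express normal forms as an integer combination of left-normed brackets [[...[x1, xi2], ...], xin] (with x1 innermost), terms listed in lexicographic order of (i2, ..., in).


equal; both compose to -[[x1, x2], x3] + [[x1, x3], x2]


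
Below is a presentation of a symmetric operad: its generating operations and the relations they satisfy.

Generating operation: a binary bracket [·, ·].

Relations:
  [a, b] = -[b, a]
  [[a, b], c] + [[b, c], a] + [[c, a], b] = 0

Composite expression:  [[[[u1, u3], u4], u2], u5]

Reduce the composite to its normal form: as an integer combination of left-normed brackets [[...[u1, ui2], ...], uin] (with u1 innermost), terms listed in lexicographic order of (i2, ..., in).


Expand each bracket as ab - ba; the u1-initial words give the coefficients.
Composite bracket: [[[[u1, u3], u4], u2], u5]
Expanding via [a, b] = ab - ba: 16 signed words (2^4 = 16).
Collect the words opening with u1:
  the word u1u3u4u2u5 carries sign +1 and contributes +[[[[u1, u3], u4], u2], u5]

[[[[u1, u3], u4], u2], u5]


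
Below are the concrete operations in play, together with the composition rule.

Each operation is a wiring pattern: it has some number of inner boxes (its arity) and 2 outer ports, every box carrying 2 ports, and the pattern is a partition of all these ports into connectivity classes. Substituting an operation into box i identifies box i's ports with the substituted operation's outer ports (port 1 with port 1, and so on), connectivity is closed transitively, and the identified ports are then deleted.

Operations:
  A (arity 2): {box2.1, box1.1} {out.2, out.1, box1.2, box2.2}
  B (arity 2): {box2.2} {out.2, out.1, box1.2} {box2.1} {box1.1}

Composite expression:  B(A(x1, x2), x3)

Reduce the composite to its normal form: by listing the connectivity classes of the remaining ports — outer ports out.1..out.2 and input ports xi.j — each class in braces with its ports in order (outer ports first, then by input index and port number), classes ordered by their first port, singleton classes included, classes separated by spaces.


{out.1, out.2, x1.2, x2.2} {x1.1, x2.1} {x3.1} {x3.2}

After gluing at B, chains via deleted ports link the x-ports.
stage A: inputs (x1, x2), connectivity {out.1, out.2, x1.2, x2.2} {x1.1, x2.1}, out.j its boundary
stage B: inputs (x1, x2, x3), connectivity {out.1, out.2, x1.2, x2.2} {x1.1, x2.1} {x3.1} {x3.2}, out.j its boundary


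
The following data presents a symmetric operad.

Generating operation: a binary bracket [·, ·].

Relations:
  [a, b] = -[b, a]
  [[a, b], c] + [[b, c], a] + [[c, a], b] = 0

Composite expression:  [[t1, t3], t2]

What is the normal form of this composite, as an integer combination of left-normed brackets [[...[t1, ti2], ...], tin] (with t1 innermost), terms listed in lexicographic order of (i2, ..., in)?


[[t1, t3], t2]

Expand each bracket as ab - ba; the t1-initial words give the coefficients.
Composite bracket: [[t1, t3], t2]
The bracket unfolds into 4 signed words via [a, b] = ab - ba (2^2 = 4).
The t1-initial words carry the normal form:
  the word t1t3t2 carries sign +1 and contributes +[[t1, t3], t2]


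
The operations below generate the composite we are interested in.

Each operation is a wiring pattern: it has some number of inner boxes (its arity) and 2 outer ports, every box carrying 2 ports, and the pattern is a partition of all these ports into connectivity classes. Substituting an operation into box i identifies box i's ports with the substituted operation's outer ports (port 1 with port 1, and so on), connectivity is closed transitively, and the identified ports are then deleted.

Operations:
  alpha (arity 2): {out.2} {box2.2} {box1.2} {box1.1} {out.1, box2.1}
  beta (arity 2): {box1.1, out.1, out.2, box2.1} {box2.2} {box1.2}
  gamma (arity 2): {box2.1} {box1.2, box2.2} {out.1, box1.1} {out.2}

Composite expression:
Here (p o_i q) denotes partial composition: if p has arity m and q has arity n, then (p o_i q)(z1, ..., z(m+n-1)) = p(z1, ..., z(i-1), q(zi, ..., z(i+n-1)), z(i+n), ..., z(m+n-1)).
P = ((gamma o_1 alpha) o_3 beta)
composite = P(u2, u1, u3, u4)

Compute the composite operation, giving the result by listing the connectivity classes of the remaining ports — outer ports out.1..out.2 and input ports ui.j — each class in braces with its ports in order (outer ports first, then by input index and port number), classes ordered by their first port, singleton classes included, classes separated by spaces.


{out.1, u1.1} {out.2} {u1.2} {u2.1} {u2.2} {u3.1, u4.1} {u3.2} {u4.2}

After gluing at gamma, chains via deleted ports link the u-ports.
through alpha, on inputs (u2, u1): {out.1, u1.1} {out.2} {u1.2} {u2.1} {u2.2} (out.j = stage outer ports)
through beta, on inputs (u3, u4): {out.1, out.2, u3.1, u4.1} {u3.2} {u4.2} (out.j = stage outer ports)
through gamma, on inputs (u2, u1, u3, u4): {out.1, u1.1} {out.2} {u1.2} {u2.1} {u2.2} {u3.1, u4.1} {u3.2} {u4.2} (out.j = stage outer ports)


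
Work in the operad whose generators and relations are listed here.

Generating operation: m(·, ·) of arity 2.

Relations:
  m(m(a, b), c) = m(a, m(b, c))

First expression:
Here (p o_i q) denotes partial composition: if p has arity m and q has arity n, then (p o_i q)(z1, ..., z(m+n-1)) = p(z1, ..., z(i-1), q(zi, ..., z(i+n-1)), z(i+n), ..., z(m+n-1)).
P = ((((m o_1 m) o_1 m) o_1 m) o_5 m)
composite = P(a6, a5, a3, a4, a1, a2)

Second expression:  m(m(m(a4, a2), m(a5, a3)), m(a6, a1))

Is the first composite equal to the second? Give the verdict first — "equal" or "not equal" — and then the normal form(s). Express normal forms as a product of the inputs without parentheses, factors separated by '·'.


not equal: they reduce to a6 · a5 · a3 · a4 · a1 · a2 and a4 · a2 · a5 · a3 · a6 · a1

The first expression reduces to a6 · a5 · a3 · a4 · a1 · a2
The second expression reduces to a4 · a2 · a5 · a3 · a6 · a1
Distinct normal forms: not equal.


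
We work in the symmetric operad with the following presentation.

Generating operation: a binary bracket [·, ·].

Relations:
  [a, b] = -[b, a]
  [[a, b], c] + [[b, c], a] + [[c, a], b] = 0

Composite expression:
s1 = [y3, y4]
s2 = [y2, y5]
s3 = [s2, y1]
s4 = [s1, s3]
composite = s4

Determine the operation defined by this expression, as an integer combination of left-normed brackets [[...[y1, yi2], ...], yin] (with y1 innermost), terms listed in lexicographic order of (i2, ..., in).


[[[[y1, y2], y5], y3], y4] - [[[[y1, y2], y5], y4], y3] - [[[[y1, y5], y2], y3], y4] + [[[[y1, y5], y2], y4], y3]


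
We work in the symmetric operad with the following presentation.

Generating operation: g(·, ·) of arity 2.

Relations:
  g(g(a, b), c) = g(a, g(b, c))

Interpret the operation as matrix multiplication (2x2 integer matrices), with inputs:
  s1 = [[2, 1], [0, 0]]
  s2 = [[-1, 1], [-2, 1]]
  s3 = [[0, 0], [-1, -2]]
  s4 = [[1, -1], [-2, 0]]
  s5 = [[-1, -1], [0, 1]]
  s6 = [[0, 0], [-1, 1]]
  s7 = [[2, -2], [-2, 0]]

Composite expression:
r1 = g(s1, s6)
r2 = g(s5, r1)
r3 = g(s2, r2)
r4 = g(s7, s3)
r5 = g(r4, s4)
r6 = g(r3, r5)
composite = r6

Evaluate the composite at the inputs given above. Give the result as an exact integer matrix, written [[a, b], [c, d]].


g(s1, s6) = [[-1, 1], [0, 0]]
g(s5, g(s1, s6)) = [[1, -1], [0, 0]]
g(s2, g(s5, g(s1, s6))) = [[-1, 1], [-2, 2]]
g(s7, s3) = [[2, 4], [0, 0]]
g(g(s7, s3), s4) = [[-6, -2], [0, 0]]
g(g(s2, g(s5, g(s1, s6))), g(g(s7, s3), s4)) = [[6, 2], [12, 4]]

[[6, 2], [12, 4]]


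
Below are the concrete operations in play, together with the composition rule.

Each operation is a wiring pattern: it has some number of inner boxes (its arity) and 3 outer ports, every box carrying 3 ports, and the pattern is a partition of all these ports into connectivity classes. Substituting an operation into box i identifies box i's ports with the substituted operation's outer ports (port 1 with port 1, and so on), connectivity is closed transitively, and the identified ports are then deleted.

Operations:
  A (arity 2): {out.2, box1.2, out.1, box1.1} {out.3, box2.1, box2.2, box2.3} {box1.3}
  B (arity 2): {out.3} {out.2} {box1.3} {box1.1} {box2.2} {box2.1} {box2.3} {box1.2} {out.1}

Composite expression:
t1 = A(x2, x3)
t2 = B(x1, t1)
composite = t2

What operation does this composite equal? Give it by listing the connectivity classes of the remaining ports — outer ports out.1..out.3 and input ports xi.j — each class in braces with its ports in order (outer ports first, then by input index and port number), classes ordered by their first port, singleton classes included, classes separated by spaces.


{out.1} {out.2} {out.3} {x1.1} {x1.2} {x1.3} {x2.1, x2.2} {x2.3} {x3.1, x3.2, x3.3}

Substituting into B glues patterns; closure does the rest.
after A, the pattern on (x2, x3) reads {out.1, out.2, x2.1, x2.2} {out.3, x3.1, x3.2, x3.3} {x2.3} (out.j = its outer ports)
after B, the pattern on (x1, x2, x3) reads {out.1} {out.2} {out.3} {x1.1} {x1.2} {x1.3} {x2.1, x2.2} {x2.3} {x3.1, x3.2, x3.3} (out.j = its outer ports)


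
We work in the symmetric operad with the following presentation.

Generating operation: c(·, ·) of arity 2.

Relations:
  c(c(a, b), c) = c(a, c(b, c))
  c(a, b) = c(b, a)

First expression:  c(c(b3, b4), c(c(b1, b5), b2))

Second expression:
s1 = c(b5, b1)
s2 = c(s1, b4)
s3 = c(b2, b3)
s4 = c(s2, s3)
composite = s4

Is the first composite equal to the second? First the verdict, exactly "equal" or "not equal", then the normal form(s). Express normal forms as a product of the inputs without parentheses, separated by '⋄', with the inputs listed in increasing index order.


Normal form of the first expression: b1 ⋄ b2 ⋄ b3 ⋄ b4 ⋄ b5
Normal form of the second expression: b1 ⋄ b2 ⋄ b3 ⋄ b4 ⋄ b5
One common form — equal.

equal; both compose to b1 ⋄ b2 ⋄ b3 ⋄ b4 ⋄ b5


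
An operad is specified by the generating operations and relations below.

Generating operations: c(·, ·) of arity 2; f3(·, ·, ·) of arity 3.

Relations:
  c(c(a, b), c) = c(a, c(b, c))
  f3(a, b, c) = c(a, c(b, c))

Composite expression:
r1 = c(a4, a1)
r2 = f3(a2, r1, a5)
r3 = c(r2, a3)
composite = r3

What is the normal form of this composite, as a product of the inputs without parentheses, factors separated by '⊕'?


a2 ⊕ a4 ⊕ a1 ⊕ a5 ⊕ a3

Key point: c is associative — brackets drop, the a-order remains.
c(a4, a1) reduces to a4 ⊕ a1
f3(a2, c(a4, a1), a5) reduces to a2 ⊕ a4 ⊕ a1 ⊕ a5
c(f3(a2, c(a4, a1), a5), a3) reduces to a2 ⊕ a4 ⊕ a1 ⊕ a5 ⊕ a3


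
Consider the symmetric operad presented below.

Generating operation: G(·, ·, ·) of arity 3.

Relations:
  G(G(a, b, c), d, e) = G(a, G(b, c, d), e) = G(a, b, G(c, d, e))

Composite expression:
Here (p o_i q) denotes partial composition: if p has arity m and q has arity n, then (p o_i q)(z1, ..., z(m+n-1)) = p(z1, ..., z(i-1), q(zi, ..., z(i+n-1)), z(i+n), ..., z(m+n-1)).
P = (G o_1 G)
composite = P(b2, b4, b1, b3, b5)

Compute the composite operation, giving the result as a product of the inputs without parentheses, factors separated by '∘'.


b2 ∘ b4 ∘ b1 ∘ b3 ∘ b5

Every regrouping of G is equal, so read the b-inputs in written order.
G(b2, b4, b1) spells out as b2 ∘ b4 ∘ b1
G(G(b2, b4, b1), b3, b5) spells out as b2 ∘ b4 ∘ b1 ∘ b3 ∘ b5


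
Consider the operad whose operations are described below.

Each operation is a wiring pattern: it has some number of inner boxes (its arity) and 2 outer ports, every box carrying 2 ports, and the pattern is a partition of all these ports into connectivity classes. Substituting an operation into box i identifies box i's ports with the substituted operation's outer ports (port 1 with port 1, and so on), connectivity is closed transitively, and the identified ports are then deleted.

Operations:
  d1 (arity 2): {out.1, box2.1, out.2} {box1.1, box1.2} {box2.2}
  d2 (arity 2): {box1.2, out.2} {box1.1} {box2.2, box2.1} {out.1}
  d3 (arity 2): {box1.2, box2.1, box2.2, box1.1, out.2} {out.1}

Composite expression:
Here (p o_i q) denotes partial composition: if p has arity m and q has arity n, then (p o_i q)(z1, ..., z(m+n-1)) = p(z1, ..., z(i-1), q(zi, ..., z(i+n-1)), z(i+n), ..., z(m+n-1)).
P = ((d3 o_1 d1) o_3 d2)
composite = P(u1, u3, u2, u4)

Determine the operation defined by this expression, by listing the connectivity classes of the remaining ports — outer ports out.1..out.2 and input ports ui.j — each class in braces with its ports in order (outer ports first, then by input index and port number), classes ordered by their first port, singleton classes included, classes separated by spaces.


{out.1} {out.2, u2.2, u3.1} {u1.1, u1.2} {u2.1} {u3.2} {u4.1, u4.2}


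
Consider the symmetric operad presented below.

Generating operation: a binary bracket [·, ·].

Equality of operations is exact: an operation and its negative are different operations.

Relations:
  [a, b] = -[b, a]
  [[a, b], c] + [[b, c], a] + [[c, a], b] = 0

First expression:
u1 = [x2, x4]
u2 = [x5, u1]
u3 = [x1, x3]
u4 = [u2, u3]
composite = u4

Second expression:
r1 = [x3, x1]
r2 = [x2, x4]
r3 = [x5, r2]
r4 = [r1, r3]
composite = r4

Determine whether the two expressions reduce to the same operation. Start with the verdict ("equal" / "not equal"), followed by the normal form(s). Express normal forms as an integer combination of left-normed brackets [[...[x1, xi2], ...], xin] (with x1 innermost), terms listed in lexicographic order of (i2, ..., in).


equal; the common form is [[[[x1, x3], x2], x4], x5] - [[[[x1, x3], x4], x2], x5] - [[[[x1, x3], x5], x2], x4] + [[[[x1, x3], x5], x4], x2]

Normal form of the first expression: [[[[x1, x3], x2], x4], x5] - [[[[x1, x3], x4], x2], x5] - [[[[x1, x3], x5], x2], x4] + [[[[x1, x3], x5], x4], x2]
Normal form of the second expression: [[[[x1, x3], x2], x4], x5] - [[[[x1, x3], x4], x2], x5] - [[[[x1, x3], x5], x2], x4] + [[[[x1, x3], x5], x4], x2]
The forms coincide; equal.


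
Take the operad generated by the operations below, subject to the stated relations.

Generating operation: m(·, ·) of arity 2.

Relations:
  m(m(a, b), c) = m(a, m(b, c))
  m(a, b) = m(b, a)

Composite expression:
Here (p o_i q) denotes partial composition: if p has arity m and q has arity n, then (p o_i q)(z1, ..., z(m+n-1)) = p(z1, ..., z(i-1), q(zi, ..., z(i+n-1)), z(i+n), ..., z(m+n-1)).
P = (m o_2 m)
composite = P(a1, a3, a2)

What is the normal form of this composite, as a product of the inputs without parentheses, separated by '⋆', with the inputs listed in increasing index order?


a1 ⋆ a2 ⋆ a3

Reordering under m is free, so list the a-inputs canonically.
m(a3, a2) collapses to a3 ⋆ a2
m(a1, m(a3, a2)) collapses to a1 ⋆ a3 ⋆ a2
reordering the factors by index: a1 ⋆ a2 ⋆ a3


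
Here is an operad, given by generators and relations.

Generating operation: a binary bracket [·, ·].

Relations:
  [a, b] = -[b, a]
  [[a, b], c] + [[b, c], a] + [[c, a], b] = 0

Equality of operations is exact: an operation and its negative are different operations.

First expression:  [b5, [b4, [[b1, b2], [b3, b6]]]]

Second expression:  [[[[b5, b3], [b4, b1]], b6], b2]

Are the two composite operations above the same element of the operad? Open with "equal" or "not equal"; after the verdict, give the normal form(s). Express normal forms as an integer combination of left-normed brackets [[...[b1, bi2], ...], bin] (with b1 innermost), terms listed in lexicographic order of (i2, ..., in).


not equal: they reduce to [[[[[b1, b2], b3], b6], b4], b5] - [[[[[b1, b2], b6], b3], b4], b5] and -[[[[[b1, b4], b3], b5], b6], b2] + [[[[[b1, b4], b5], b3], b6], b2]

Normal form of the first expression: [[[[[b1, b2], b3], b6], b4], b5] - [[[[[b1, b2], b6], b3], b4], b5]
Normal form of the second expression: -[[[[[b1, b4], b3], b5], b6], b2] + [[[[[b1, b4], b5], b3], b6], b2]
The forms do not match — not equal.


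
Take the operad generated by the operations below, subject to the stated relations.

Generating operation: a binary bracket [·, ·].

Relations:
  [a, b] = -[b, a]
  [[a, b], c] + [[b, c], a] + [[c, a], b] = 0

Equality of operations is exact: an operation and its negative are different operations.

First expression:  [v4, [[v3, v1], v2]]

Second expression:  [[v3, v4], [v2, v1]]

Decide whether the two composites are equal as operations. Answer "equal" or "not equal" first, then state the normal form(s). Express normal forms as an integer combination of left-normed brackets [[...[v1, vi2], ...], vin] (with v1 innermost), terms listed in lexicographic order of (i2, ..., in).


The first expression, normalized: [[[v1, v3], v2], v4]
The second expression, normalized: [[[v1, v2], v3], v4] - [[[v1, v2], v4], v3]
No match — not equal.

not equal; the first gives [[[v1, v3], v2], v4] and the second [[[v1, v2], v3], v4] - [[[v1, v2], v4], v3]


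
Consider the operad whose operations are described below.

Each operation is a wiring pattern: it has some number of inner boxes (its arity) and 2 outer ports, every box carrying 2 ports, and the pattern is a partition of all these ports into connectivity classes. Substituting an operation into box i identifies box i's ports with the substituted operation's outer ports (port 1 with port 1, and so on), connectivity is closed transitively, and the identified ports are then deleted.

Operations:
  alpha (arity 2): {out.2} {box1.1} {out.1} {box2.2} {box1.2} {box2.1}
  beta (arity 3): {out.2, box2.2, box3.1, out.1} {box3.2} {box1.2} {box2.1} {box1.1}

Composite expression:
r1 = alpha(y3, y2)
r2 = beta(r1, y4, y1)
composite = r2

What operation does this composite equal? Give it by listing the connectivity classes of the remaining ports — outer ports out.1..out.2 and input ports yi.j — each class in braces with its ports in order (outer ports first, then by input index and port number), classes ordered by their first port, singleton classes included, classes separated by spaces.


{out.1, out.2, y1.1, y4.2} {y1.2} {y2.1} {y2.2} {y3.1} {y3.2} {y4.1}

Reachability decides: close wires over beta-identified ports.
through alpha, on inputs (y3, y2): {out.1} {out.2} {y2.1} {y2.2} {y3.1} {y3.2} (out.j = stage outer ports)
through beta, on inputs (y3, y2, y4, y1): {out.1, out.2, y1.1, y4.2} {y1.2} {y2.1} {y2.2} {y3.1} {y3.2} {y4.1} (out.j = stage outer ports)


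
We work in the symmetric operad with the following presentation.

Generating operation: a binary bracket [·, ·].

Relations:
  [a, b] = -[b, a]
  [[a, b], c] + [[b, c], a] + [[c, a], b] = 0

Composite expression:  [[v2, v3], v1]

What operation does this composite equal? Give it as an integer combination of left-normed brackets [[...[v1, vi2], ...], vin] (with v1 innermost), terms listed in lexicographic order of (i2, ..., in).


-[[v1, v2], v3] + [[v1, v3], v2]

Expand each bracket as ab - ba; the v1-initial words give the coefficients.
Composite bracket: [[v2, v3], v1]
Full expansion: 4 signed words from ab - ba (2^2 = 4).
Coefficients come from the v1-initial words:
  v1v2v3 (sign -1) contributes -[[v1, v2], v3]
  v1v3v2 (sign +1) contributes +[[v1, v3], v2]


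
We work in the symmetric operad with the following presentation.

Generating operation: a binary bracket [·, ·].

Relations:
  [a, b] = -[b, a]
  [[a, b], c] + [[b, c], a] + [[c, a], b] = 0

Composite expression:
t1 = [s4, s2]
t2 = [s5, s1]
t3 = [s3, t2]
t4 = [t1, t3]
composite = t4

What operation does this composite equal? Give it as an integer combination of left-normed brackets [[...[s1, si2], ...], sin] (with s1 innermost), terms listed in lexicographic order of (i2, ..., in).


[[[[s1, s5], s3], s2], s4] - [[[[s1, s5], s3], s4], s2]

Antisymmetry and Jacobi reduce to s1-anchored left-normed brackets.
Composite bracket: [[s4, s2], [s3, [s5, s1]]]
The bracket unfolds into 16 signed words via [a, b] = ab - ba (2^4 = 16).
Only words starting with s1 matter:
  s1s5s3s2s4 (sign +1) contributes +[[[[s1, s5], s3], s2], s4]
  s1s5s3s4s2 (sign -1) contributes -[[[[s1, s5], s3], s4], s2]


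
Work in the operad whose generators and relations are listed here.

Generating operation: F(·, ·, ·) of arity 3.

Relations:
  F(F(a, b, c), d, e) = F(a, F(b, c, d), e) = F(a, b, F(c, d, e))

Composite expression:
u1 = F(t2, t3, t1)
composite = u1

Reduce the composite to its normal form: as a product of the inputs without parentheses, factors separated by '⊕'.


t2 ⊕ t3 ⊕ t1

Associativity of F dissolves the nesting; only the t-input order survives.
F(t2, t3, t1) linearizes to t2 ⊕ t3 ⊕ t1


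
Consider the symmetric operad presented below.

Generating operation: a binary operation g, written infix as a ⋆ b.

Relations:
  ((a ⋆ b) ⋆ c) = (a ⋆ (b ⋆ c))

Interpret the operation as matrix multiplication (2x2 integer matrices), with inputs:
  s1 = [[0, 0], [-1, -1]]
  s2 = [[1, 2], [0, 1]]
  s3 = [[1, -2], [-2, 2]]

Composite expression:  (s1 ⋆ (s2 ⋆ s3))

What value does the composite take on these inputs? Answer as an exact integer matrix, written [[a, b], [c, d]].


[[0, 0], [5, -4]]

(s2 ⋆ s3) = [[-3, 2], [-2, 2]]
(s1 ⋆ (s2 ⋆ s3)) = [[0, 0], [5, -4]]


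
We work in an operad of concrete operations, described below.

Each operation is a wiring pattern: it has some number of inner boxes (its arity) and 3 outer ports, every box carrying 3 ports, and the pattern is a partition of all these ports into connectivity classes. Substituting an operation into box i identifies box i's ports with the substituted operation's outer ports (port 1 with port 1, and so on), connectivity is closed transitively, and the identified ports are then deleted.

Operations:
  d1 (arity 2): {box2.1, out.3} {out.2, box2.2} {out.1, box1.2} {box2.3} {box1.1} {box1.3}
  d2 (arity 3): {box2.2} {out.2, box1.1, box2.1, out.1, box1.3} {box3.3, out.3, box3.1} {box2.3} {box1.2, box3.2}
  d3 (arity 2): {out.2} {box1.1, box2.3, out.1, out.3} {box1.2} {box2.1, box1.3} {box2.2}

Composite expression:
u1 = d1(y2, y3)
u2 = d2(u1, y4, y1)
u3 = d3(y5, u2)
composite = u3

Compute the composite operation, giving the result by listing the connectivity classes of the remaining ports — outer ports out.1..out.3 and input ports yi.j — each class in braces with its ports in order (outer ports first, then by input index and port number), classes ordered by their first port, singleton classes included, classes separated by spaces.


Two ports join when wires chain via d3-identified ports.
stage d1: inputs (y2, y3), connectivity {out.1, y2.2} {out.2, y3.2} {out.3, y3.1} {y2.1} {y2.3} {y3.3}, out.j its boundary
stage d2: inputs (y2, y3, y4, y1), connectivity {out.1, out.2, y2.2, y3.1, y4.1} {out.3, y1.1, y1.3} {y1.2, y3.2} {y2.1} {y2.3} {y3.3} {y4.2} {y4.3}, out.j its boundary
stage d3: inputs (y5, y2, y3, y4, y1), connectivity {out.1, out.3, y1.1, y1.3, y5.1} {out.2} {y1.2, y3.2} {y2.1} {y2.2, y3.1, y4.1, y5.3} {y2.3} {y3.3} {y4.2} {y4.3} {y5.2}, out.j its boundary

{out.1, out.3, y1.1, y1.3, y5.1} {out.2} {y1.2, y3.2} {y2.1} {y2.2, y3.1, y4.1, y5.3} {y2.3} {y3.3} {y4.2} {y4.3} {y5.2}


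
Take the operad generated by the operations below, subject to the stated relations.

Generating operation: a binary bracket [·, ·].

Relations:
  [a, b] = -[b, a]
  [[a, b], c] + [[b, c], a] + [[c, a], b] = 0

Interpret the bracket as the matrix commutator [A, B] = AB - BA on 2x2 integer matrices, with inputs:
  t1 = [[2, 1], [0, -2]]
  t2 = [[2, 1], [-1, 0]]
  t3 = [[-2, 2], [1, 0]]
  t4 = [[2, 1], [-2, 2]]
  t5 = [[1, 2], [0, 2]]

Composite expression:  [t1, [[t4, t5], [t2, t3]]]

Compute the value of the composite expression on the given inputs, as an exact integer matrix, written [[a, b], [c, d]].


[t4, t5] = [[4, 1], [2, -4]]
[t2, t3] = [[3, 6], [0, -3]]
[[t4, t5], [t2, t3]] = [[-12, 42], [12, 12]]
[t1, [[t4, t5], [t2, t3]]] = [[12, 192], [-48, -12]]

[[12, 192], [-48, -12]]


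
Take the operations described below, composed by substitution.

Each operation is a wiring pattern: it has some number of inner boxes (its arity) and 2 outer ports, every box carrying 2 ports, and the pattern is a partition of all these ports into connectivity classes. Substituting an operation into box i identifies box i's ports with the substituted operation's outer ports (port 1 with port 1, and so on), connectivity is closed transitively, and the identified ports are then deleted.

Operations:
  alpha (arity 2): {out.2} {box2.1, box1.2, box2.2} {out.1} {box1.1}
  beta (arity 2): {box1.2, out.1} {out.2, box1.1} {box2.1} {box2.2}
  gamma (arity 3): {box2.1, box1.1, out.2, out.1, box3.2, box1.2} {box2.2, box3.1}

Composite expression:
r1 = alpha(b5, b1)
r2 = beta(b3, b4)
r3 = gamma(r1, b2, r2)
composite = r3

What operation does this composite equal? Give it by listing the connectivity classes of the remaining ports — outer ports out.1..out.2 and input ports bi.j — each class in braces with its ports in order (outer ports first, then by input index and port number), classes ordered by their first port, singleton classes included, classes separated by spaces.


{out.1, out.2, b2.1, b3.1} {b1.1, b1.2, b5.2} {b2.2, b3.2} {b4.1} {b4.2} {b5.1}

Connectivity passes through glued gamma-boundaries; trace each wire chain.
through alpha, on inputs (b5, b1): {out.1} {out.2} {b1.1, b1.2, b5.2} {b5.1} (out.j = stage outer ports)
through beta, on inputs (b3, b4): {out.1, b3.2} {out.2, b3.1} {b4.1} {b4.2} (out.j = stage outer ports)
through gamma, on inputs (b5, b1, b2, b3, b4): {out.1, out.2, b2.1, b3.1} {b1.1, b1.2, b5.2} {b2.2, b3.2} {b4.1} {b4.2} {b5.1} (out.j = stage outer ports)


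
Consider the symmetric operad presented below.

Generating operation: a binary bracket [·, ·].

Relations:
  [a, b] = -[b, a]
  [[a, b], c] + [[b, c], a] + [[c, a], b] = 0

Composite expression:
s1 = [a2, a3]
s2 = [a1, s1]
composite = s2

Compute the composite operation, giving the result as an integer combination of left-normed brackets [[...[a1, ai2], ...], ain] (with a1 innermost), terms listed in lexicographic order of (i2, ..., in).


[[a1, a2], a3] - [[a1, a3], a2]


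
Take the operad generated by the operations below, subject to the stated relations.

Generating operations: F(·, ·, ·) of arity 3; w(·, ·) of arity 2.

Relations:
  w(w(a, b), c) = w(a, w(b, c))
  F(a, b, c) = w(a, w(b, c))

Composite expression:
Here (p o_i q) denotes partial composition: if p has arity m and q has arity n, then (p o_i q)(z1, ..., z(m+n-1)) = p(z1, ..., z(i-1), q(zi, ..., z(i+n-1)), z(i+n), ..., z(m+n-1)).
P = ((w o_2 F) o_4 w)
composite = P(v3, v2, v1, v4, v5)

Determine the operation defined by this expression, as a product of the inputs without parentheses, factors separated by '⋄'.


v3 ⋄ v2 ⋄ v1 ⋄ v4 ⋄ v5

Every regrouping of w is equal, so read the v-inputs in written order.
w(v4, v5) reduces to v4 ⋄ v5
F(v2, v1, w(v4, v5)) reduces to v2 ⋄ v1 ⋄ v4 ⋄ v5
w(v3, F(v2, v1, w(v4, v5))) reduces to v3 ⋄ v2 ⋄ v1 ⋄ v4 ⋄ v5


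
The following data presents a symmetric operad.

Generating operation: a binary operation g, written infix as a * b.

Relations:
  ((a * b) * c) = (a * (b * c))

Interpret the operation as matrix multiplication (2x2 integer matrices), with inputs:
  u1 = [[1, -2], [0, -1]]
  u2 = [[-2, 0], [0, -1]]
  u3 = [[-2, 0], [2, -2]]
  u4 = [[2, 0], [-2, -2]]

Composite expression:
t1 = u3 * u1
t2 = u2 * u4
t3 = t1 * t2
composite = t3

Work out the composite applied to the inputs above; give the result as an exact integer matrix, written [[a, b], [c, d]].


(u3 * u1) = [[-2, 4], [2, -2]]
(u2 * u4) = [[-4, 0], [2, 2]]
((u3 * u1) * (u2 * u4)) = [[16, 8], [-12, -4]]

[[16, 8], [-12, -4]]


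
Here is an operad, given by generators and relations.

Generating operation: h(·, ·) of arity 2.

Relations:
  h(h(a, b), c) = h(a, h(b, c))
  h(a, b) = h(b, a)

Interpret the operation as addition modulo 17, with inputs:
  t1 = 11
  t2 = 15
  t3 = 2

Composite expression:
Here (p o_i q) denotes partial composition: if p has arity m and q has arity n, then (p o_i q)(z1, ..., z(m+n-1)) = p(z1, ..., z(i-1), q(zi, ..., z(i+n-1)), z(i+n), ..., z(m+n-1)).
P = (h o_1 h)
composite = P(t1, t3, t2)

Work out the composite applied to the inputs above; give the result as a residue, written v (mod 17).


11 (mod 17)

h(t1, t3) = 13
h(h(t1, t3), t2) = 11


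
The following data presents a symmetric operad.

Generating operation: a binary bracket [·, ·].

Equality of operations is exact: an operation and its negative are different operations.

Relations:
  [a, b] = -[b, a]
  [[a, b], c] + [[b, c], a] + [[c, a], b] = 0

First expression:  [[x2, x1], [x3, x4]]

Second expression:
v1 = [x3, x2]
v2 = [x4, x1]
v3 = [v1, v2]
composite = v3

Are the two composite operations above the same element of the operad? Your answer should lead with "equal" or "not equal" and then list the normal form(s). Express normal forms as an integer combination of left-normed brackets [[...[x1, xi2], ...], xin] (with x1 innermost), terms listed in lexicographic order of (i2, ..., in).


not equal: they reduce to -[[[x1, x2], x3], x4] + [[[x1, x2], x4], x3] and -[[[x1, x4], x2], x3] + [[[x1, x4], x3], x2]

In normal form, the first expression is -[[[x1, x2], x3], x4] + [[[x1, x2], x4], x3]
In normal form, the second expression is -[[[x1, x4], x2], x3] + [[[x1, x4], x3], x2]
The forms do not match — not equal.


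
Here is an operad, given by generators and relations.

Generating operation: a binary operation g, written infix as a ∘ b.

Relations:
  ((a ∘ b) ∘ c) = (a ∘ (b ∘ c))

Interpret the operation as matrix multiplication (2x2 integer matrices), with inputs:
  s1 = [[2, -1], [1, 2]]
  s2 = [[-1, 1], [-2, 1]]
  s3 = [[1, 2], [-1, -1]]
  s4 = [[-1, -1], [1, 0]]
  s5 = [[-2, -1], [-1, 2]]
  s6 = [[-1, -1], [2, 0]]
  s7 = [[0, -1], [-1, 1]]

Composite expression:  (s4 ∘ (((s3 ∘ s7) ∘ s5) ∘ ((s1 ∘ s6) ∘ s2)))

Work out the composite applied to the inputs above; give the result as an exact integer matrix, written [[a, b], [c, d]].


[[-5, 0], [20, -10]]

(s3 ∘ s7) = [[-2, 1], [1, 0]]
((s3 ∘ s7) ∘ s5) = [[3, 4], [-2, -1]]
(s1 ∘ s6) = [[-4, -2], [3, -1]]
((s1 ∘ s6) ∘ s2) = [[8, -6], [-1, 2]]
(((s3 ∘ s7) ∘ s5) ∘ ((s1 ∘ s6) ∘ s2)) = [[20, -10], [-15, 10]]
(s4 ∘ (((s3 ∘ s7) ∘ s5) ∘ ((s1 ∘ s6) ∘ s2))) = [[-5, 0], [20, -10]]


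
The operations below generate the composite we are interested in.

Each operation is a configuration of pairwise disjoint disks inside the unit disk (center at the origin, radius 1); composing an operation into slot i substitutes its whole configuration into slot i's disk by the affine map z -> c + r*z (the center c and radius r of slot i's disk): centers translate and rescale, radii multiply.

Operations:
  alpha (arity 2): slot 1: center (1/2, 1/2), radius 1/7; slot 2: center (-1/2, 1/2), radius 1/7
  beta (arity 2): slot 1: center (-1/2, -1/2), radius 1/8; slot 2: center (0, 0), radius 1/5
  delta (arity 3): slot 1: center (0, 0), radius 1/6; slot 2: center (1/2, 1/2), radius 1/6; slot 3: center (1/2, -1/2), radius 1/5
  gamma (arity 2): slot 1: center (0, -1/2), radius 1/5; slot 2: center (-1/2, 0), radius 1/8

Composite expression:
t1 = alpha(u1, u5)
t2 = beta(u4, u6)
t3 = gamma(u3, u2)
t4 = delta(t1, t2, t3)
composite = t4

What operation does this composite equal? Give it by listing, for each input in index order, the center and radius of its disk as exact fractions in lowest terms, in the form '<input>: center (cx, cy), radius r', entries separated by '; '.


u1: center (1/12, 1/12), radius 1/42; u2: center (2/5, -1/2), radius 1/40; u3: center (1/2, -3/5), radius 1/25; u4: center (5/12, 5/12), radius 1/48; u5: center (-1/12, 1/12), radius 1/42; u6: center (1/2, 1/2), radius 1/30

Nesting under delta composes maps z -> c + r*z down each u-path.
u1 passes through 2 substitutions, ending at center (1/12, 1/12), radius 1/42
u5 passes through 2 substitutions, ending at center (-1/12, 1/12), radius 1/42
u4 passes through 2 substitutions, ending at center (5/12, 5/12), radius 1/48
u6 passes through 2 substitutions, ending at center (1/2, 1/2), radius 1/30
u3 passes through 2 substitutions, ending at center (1/2, -3/5), radius 1/25
u2 passes through 2 substitutions, ending at center (2/5, -1/2), radius 1/40


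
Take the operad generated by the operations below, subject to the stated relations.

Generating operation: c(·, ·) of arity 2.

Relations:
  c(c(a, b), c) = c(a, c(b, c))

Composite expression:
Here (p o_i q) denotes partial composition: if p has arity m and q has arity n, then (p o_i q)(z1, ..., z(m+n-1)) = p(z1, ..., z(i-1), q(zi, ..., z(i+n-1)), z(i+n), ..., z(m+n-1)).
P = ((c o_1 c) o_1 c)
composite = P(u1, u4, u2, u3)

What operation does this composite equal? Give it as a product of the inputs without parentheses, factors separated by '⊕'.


u1 ⊕ u4 ⊕ u2 ⊕ u3

Associativity of c dissolves the nesting; only the u-input order survives.
c(u1, u4) spells out as u1 ⊕ u4
c(c(u1, u4), u2) spells out as u1 ⊕ u4 ⊕ u2
c(c(c(u1, u4), u2), u3) spells out as u1 ⊕ u4 ⊕ u2 ⊕ u3


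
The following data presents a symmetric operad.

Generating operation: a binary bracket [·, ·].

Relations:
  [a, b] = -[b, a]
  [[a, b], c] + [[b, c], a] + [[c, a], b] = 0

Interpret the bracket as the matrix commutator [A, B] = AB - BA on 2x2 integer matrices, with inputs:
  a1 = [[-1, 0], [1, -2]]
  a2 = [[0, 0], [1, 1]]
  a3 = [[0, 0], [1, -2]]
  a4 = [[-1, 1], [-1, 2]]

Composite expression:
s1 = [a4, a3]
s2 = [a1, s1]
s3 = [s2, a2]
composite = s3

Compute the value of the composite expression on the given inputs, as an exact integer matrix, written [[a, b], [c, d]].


[[-2, -2], [-5, 2]]

[a4, a3] = [[1, -2], [1, -1]]
[a1, [a4, a3]] = [[2, -2], [1, -2]]
[[a1, [a4, a3]], a2] = [[-2, -2], [-5, 2]]


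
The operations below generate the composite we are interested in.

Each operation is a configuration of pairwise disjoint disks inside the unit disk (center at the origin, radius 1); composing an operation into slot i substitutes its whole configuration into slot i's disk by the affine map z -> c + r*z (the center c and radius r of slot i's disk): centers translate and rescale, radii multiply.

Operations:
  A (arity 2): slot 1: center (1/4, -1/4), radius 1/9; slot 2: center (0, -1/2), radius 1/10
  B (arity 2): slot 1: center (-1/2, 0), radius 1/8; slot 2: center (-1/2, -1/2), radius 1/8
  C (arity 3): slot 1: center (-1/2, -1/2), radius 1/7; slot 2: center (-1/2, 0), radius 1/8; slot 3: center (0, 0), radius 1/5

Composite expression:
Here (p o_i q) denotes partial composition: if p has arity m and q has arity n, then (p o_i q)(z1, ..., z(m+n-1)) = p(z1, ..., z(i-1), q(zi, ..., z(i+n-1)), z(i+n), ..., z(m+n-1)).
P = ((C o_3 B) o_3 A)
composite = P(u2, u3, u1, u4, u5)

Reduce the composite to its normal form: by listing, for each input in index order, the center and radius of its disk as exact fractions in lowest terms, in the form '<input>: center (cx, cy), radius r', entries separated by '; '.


Nesting under C composes maps z -> c + r*z down each u-path.
for u2, the 1-step affine chain lands on center (-1/2, -1/2), radius 1/7
for u3, the 1-step affine chain lands on center (-1/2, 0), radius 1/8
for u1, the 3-step affine chain lands on center (-3/32, -1/160), radius 1/360
for u4, the 3-step affine chain lands on center (-1/10, -1/80), radius 1/400
for u5, the 2-step affine chain lands on center (-1/10, -1/10), radius 1/40

u1: center (-3/32, -1/160), radius 1/360; u2: center (-1/2, -1/2), radius 1/7; u3: center (-1/2, 0), radius 1/8; u4: center (-1/10, -1/80), radius 1/400; u5: center (-1/10, -1/10), radius 1/40
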